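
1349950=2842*475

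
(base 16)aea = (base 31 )2s4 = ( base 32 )2NA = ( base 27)3MD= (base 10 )2794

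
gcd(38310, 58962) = 6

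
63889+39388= 103277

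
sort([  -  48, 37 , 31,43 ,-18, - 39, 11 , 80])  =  [ - 48, - 39,  -  18,11, 31,37,43, 80 ] 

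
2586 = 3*862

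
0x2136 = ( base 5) 233002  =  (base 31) 8Q8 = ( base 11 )642a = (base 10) 8502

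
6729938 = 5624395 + 1105543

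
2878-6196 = - 3318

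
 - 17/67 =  -17/67= - 0.25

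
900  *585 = 526500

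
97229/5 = 19445 + 4/5 = 19445.80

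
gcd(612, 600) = 12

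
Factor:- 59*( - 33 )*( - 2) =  - 3894 = - 2^1*3^1*11^1 * 59^1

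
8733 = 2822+5911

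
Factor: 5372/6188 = 79/91=7^ (  -  1)*13^ (-1)*79^1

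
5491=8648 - 3157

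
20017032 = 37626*532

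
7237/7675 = 7237/7675 = 0.94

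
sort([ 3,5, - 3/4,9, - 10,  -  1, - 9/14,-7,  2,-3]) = [-10,- 7, - 3, - 1,- 3/4, - 9/14, 2,3, 5,9]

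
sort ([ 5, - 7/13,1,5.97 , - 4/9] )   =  [ - 7/13,-4/9,  1,5, 5.97] 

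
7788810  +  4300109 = 12088919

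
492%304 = 188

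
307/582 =307/582 = 0.53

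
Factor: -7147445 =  -5^1*97^1 * 14737^1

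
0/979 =0 = 0.00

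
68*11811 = 803148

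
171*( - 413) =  - 70623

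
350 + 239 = 589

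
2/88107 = 2/88107=0.00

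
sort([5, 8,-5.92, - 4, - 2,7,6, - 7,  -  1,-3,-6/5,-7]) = [-7, - 7,  -  5.92,-4, - 3,  -  2, - 6/5, - 1, 5,6, 7, 8] 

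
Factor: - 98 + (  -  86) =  - 2^3 * 23^1=- 184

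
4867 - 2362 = 2505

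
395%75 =20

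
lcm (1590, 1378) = 20670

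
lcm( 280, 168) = 840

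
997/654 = 997/654= 1.52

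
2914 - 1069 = 1845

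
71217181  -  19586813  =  51630368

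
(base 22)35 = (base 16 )47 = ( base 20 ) 3b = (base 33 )25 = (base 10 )71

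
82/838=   41/419 = 0.10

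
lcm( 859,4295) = 4295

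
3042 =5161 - 2119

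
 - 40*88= - 3520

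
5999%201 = 170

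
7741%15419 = 7741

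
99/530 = 99/530=0.19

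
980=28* 35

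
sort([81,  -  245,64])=[-245, 64, 81]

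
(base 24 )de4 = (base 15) 24bd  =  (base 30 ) 8ks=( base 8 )17224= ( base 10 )7828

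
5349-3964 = 1385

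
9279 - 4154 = 5125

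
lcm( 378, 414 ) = 8694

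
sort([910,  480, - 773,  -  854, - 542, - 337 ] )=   [ - 854,  -  773, - 542,-337, 480,910 ] 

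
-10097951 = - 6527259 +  - 3570692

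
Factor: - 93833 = -103^1 * 911^1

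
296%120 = 56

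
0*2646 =0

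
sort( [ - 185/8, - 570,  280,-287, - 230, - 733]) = [ - 733, - 570,- 287,  -  230, - 185/8 , 280 ]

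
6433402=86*74807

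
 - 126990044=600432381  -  727422425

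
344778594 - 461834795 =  -117056201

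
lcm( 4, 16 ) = 16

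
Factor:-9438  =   - 2^1*3^1*11^2*13^1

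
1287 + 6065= 7352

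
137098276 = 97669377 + 39428899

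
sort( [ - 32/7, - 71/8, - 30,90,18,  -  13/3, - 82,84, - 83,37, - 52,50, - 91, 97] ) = [ - 91, - 83, - 82, - 52, - 30, - 71/8, - 32/7, - 13/3, 18,37,50, 84 , 90,97 ] 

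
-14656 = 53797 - 68453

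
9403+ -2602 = 6801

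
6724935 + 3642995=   10367930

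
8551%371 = 18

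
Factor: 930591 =3^2*103399^1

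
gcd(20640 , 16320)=480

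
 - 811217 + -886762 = -1697979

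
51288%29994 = 21294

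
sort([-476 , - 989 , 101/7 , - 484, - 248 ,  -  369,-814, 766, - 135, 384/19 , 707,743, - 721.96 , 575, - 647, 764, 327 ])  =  [ - 989 , -814, -721.96, - 647 , - 484, - 476,  -  369 , - 248, - 135,101/7,384/19, 327, 575 , 707 , 743,  764, 766 ]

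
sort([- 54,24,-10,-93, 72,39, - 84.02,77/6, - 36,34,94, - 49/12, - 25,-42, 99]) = [ - 93,-84.02, - 54,-42, - 36 , - 25, - 10,  -  49/12,77/6,24, 34,39 , 72,94, 99]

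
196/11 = 196/11 = 17.82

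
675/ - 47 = - 15+30/47 = - 14.36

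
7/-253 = - 1 + 246/253= - 0.03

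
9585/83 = 9585/83 = 115.48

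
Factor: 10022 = 2^1*5011^1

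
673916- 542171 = 131745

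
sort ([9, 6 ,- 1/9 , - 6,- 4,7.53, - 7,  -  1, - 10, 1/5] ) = [ - 10,-7, - 6, - 4, - 1, -1/9, 1/5, 6,7.53, 9 ]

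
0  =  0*8202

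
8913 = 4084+4829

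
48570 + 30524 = 79094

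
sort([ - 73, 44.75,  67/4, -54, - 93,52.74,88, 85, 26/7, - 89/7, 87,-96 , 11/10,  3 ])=[ - 96,-93, - 73,- 54  ,-89/7,11/10, 3,26/7, 67/4,44.75,52.74,85, 87, 88] 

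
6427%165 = 157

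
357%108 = 33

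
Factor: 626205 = 3^1 * 5^1 * 109^1 * 383^1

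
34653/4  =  34653/4  =  8663.25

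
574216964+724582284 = 1298799248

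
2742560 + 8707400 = 11449960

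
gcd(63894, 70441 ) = 1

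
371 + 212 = 583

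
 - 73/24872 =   -  73/24872  =  -  0.00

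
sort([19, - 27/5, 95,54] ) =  [-27/5,19,54,95]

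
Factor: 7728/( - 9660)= - 4/5 = - 2^2*5^ ( - 1 )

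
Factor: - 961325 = - 5^2*38453^1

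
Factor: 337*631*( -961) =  -204353767   =  - 31^2*337^1*631^1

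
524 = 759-235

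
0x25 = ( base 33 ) 14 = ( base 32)15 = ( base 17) 23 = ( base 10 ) 37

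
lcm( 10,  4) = 20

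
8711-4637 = 4074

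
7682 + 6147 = 13829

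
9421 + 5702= 15123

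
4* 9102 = 36408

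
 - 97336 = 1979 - 99315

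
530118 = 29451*18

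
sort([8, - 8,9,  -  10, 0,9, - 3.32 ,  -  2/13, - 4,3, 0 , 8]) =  [-10, - 8,-4, - 3.32, - 2/13, 0,0, 3, 8,8,9, 9 ]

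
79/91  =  79/91 = 0.87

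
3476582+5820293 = 9296875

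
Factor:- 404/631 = -2^2 * 101^1*631^ (-1) 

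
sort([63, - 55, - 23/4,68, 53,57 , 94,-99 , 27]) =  [-99, - 55, - 23/4, 27  ,  53,  57 , 63, 68,94 ]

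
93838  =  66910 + 26928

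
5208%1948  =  1312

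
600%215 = 170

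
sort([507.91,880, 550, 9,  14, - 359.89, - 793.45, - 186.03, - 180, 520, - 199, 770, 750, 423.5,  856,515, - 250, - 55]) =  [ - 793.45, - 359.89, - 250, - 199,- 186.03, - 180 , - 55,  9, 14, 423.5, 507.91, 515,  520,550,  750, 770,856 , 880]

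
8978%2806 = 560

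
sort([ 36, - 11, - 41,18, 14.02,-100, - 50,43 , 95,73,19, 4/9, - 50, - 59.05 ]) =[  -  100, - 59.05, - 50, - 50, - 41,-11,4/9,14.02,18, 19,36, 43,73,95]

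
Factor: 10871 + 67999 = 2^1*3^1*5^1*11^1*239^1  =  78870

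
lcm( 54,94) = 2538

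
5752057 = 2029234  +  3722823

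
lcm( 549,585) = 35685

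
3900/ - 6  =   - 650/1=- 650.00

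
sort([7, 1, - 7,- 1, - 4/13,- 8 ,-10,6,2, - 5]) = [ - 10, - 8, - 7, - 5, - 1,-4/13,1, 2,6,  7 ] 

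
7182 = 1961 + 5221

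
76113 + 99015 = 175128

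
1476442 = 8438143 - 6961701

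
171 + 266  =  437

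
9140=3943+5197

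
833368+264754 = 1098122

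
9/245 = 9/245 = 0.04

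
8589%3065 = 2459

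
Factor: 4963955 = 5^1 * 257^1*3863^1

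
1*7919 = 7919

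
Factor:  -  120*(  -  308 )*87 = 3215520 = 2^5*3^2*5^1*7^1*11^1*29^1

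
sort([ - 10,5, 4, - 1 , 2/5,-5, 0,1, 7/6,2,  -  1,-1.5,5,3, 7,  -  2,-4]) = [-10, - 5,  -  4, -2, - 1.5, - 1,-1,  0,2/5,1, 7/6, 2,3,4, 5,5,7]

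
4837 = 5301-464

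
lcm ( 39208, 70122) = 3646344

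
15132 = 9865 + 5267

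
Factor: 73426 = 2^1*36713^1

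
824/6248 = 103/781  =  0.13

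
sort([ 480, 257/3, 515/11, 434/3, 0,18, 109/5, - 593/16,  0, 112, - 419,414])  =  [ - 419, - 593/16,0, 0 , 18, 109/5, 515/11 , 257/3, 112,434/3,414,480]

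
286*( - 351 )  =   - 100386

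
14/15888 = 7/7944 = 0.00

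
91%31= 29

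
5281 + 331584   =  336865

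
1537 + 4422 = 5959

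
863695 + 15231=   878926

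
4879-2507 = 2372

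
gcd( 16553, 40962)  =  1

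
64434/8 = 32217/4 = 8054.25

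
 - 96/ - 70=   1 + 13/35= 1.37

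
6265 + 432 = 6697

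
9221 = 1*9221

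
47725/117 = 47725/117= 407.91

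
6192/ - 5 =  - 6192/5 = - 1238.40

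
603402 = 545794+57608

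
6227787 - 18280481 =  - 12052694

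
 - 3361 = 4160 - 7521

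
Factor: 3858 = 2^1*3^1*643^1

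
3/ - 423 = -1/141 = - 0.01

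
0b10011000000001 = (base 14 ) 378d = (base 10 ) 9729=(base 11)7345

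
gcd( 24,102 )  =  6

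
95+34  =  129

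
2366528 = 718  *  3296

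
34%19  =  15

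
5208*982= 5114256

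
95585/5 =19117 = 19117.00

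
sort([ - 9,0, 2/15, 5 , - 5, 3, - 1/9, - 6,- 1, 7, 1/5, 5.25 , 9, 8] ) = [ -9, - 6,-5, - 1, - 1/9,0, 2/15 , 1/5, 3,5,5.25,7, 8,9] 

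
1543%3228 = 1543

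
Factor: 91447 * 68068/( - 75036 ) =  - 3^ (-1)*7^1*11^1*13^( - 1)*  17^1 * 19^1 * 37^( - 1) * 4813^1 = -119704123/1443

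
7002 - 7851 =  - 849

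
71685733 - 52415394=19270339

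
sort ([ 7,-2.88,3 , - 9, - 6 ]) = [ - 9, - 6 , -2.88, 3,  7]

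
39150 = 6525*6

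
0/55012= 0= 0.00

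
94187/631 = 149 + 168/631=149.27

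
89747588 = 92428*971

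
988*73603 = 72719764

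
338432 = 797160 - 458728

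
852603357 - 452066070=400537287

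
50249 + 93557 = 143806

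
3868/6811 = 3868/6811 = 0.57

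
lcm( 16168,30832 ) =1325776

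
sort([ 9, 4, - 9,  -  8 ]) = [ - 9, - 8 , 4, 9]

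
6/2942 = 3/1471 = 0.00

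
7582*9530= 72256460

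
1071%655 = 416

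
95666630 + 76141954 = 171808584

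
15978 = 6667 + 9311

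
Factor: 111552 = 2^6*3^1 * 7^1  *83^1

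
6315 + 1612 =7927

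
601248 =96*6263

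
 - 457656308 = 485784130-943440438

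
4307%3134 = 1173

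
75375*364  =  27436500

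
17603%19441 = 17603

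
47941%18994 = 9953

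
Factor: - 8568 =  - 2^3*3^2*7^1*17^1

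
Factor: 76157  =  76157^1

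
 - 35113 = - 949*37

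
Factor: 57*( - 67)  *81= - 3^5*19^1*67^1= - 309339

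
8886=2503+6383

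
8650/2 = 4325 = 4325.00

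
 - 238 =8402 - 8640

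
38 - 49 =- 11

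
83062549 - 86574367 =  - 3511818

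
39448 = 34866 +4582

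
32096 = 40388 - 8292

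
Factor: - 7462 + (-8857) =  - 16319 = - 16319^1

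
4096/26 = 157 + 7/13 = 157.54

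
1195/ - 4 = -299 + 1/4 = - 298.75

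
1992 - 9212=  - 7220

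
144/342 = 8/19 = 0.42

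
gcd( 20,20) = 20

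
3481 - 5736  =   - 2255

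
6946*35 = 243110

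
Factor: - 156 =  - 2^2*3^1*13^1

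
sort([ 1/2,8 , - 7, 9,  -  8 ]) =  [-8, -7 , 1/2 , 8, 9] 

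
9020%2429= 1733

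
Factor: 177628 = 2^2*11^2*367^1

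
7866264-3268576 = 4597688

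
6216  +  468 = 6684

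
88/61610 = 44/30805 =0.00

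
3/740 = 3/740 = 0.00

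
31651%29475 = 2176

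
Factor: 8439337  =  137^1*229^1 * 269^1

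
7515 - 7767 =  - 252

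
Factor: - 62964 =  - 2^2*3^3*11^1*53^1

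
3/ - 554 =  - 1 +551/554  =  -0.01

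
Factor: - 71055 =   -  3^2*5^1*1579^1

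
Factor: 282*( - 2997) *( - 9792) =8275747968 = 2^7*3^7*17^1*37^1* 47^1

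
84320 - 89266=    - 4946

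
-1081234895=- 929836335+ - 151398560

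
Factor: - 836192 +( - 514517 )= - 1350709^1 = - 1350709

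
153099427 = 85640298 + 67459129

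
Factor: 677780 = 2^2*5^1*33889^1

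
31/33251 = 31/33251 = 0.00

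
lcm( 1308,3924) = 3924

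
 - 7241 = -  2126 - 5115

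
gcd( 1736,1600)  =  8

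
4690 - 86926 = -82236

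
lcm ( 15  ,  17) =255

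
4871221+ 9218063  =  14089284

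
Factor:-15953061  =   - 3^1*71^1*74897^1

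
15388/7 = 15388/7 = 2198.29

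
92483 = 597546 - 505063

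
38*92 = 3496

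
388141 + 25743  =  413884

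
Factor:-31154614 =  - 2^1*2213^1*7039^1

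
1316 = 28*47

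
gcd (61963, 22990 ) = 11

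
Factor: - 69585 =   -  3^1*5^1*4639^1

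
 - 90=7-97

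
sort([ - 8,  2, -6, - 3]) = [-8, - 6, - 3, 2]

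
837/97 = 837/97 = 8.63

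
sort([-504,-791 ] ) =[-791, - 504]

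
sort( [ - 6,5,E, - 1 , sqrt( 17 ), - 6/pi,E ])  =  [ - 6, - 6/pi,-1,E , E,  sqrt(17 ),5 ]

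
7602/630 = 181/15 = 12.07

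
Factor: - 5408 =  - 2^5*13^2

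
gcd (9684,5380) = 1076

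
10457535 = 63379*165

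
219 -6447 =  - 6228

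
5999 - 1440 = 4559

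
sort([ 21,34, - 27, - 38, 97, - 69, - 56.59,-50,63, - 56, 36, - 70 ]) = [-70,-69, - 56.59,-56,  -  50, - 38, - 27, 21, 34, 36, 63, 97]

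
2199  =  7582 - 5383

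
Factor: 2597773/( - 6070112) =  - 2^( - 5 )*189691^( - 1)*2597773^1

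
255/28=255/28   =  9.11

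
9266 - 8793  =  473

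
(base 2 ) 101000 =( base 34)16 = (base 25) 1f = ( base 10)40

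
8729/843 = 8729/843  =  10.35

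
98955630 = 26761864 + 72193766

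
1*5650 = 5650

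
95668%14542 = 8416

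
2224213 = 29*76697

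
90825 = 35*2595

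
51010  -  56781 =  - 5771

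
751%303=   145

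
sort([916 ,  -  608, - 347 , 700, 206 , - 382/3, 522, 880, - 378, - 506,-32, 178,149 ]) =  [ - 608,-506, - 378, - 347, - 382/3, - 32, 149, 178,206,522,700, 880, 916]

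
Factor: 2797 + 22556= 3^4*313^1 = 25353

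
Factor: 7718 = 2^1 * 17^1 * 227^1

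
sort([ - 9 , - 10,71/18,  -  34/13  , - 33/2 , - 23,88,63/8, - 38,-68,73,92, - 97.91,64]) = [  -  97.91, - 68, - 38, - 23 , - 33/2, - 10, - 9, - 34/13, 71/18,63/8,64,73 , 88 , 92]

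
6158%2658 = 842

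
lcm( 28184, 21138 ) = 84552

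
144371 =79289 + 65082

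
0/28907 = 0 = 0.00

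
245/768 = 245/768 =0.32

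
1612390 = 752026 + 860364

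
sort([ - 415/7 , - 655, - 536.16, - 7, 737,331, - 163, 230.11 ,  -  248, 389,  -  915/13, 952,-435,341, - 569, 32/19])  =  [ - 655, - 569, - 536.16, - 435, - 248, - 163, - 915/13, - 415/7, - 7,32/19,230.11,331, 341, 389,737, 952]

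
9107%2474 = 1685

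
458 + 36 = 494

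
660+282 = 942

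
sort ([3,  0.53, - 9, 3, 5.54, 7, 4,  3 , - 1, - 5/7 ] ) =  [-9,-1, - 5/7, 0.53, 3,3, 3, 4,5.54, 7 ] 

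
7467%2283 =618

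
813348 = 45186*18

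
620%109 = 75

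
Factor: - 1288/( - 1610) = 2^2*5^(  -  1 ) = 4/5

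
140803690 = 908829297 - 768025607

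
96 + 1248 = 1344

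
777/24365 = 777/24365 = 0.03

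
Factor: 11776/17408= 2^( - 1 )*17^( - 1 )*23^1=23/34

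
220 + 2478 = 2698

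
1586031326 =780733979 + 805297347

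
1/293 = 1/293= 0.00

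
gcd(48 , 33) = 3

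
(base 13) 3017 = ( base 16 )19D3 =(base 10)6611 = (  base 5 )202421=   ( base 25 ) AEB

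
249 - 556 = -307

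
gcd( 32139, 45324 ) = 9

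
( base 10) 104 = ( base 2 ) 1101000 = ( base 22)4g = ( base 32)38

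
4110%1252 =354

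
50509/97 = 50509/97 = 520.71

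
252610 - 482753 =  - 230143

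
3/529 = 3/529 = 0.01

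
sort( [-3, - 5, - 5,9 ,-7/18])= [ - 5,-5,-3,-7/18, 9]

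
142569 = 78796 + 63773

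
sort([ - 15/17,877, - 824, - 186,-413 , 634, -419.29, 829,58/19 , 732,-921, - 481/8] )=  [ - 921, - 824, - 419.29, - 413 , - 186, - 481/8, - 15/17,  58/19,634, 732, 829 , 877]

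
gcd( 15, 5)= 5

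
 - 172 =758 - 930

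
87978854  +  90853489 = 178832343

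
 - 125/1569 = -125/1569 = - 0.08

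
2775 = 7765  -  4990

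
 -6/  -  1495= 6/1495 = 0.00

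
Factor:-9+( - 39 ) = -48 = - 2^4*3^1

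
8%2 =0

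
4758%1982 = 794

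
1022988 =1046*978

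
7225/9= 7225/9  =  802.78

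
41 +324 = 365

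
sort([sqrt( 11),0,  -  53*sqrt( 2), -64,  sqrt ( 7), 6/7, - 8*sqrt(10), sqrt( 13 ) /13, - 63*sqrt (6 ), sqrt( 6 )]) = [ - 63*sqrt(6 ),-53*sqrt( 2), - 64 ,- 8*sqrt(10),  0 , sqrt(13 ) /13,6/7,sqrt( 6),sqrt(7 ), sqrt(11)] 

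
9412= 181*52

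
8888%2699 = 791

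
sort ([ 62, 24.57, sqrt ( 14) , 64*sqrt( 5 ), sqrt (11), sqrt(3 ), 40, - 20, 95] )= [ - 20, sqrt( 3), sqrt( 11), sqrt(14 ), 24.57,40 , 62, 95, 64*sqrt(5) ]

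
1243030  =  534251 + 708779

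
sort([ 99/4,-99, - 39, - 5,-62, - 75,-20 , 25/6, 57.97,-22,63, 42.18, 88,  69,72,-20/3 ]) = [- 99,-75,-62,-39, - 22, - 20,-20/3,  -  5,25/6, 99/4,42.18,57.97, 63, 69, 72, 88]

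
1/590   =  1/590 = 0.00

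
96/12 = 8 = 8.00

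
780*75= 58500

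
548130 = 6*91355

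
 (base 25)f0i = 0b10010010110001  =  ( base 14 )35CD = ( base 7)36246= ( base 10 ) 9393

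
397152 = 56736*7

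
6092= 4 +6088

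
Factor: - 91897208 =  - 2^3*13^1*883627^1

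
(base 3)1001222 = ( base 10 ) 782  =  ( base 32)oe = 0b1100001110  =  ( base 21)1G5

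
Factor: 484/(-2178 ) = - 2/9 = -2^1*3^(-2 )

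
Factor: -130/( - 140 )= 13/14 = 2^( - 1 )*  7^( - 1)*13^1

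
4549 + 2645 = 7194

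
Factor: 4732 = 2^2*7^1*13^2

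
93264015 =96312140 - 3048125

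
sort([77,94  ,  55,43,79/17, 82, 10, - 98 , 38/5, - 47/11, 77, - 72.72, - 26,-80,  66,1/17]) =[  -  98, - 80, - 72.72, -26, - 47/11, 1/17, 79/17, 38/5, 10, 43, 55  ,  66, 77, 77, 82, 94]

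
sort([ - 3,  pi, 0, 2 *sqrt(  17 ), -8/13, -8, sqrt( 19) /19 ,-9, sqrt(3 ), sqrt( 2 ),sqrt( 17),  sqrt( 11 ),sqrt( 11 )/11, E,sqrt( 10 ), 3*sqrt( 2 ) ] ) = [- 9, - 8, - 3,  -  8/13, 0, sqrt( 19 )/19, sqrt( 11 ) /11, sqrt( 2 ), sqrt( 3 ), E,pi,sqrt(10 ),sqrt (11 ), sqrt(17) , 3*sqrt(2),2*sqrt( 17 )]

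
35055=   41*855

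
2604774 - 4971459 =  - 2366685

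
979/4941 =979/4941  =  0.20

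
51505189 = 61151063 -9645874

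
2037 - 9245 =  - 7208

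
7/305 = 7/305=0.02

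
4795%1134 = 259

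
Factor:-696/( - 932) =2^1*3^1*29^1*233^(-1 ) =174/233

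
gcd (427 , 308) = 7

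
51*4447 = 226797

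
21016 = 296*71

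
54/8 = 6+3/4 = 6.75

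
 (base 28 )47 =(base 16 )77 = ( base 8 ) 167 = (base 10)119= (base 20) 5j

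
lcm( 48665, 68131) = 340655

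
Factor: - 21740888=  - 2^3*13^1*23^1*61^1*149^1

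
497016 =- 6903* ( - 72)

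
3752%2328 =1424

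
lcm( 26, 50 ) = 650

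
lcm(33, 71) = 2343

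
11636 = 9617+2019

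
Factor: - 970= - 2^1*5^1 * 97^1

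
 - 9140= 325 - 9465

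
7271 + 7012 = 14283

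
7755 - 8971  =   - 1216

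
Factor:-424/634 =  - 2^2*53^1 *317^(-1) = -212/317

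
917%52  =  33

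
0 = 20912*0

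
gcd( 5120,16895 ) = 5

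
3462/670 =5 + 56/335 = 5.17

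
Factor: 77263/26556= 2^ ( - 2 )*3^ ( - 1 )*2213^( - 1)*77263^1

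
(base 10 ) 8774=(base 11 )6657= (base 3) 110000222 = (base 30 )9ME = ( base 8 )21106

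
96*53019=5089824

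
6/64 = 3/32 = 0.09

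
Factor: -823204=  - 2^2*131^1* 1571^1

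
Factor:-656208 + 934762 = 278554=2^1 * 41^1 * 43^1 * 79^1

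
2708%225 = 8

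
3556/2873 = 3556/2873 = 1.24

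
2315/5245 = 463/1049=0.44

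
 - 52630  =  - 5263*10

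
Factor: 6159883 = 23^1*107^1*2503^1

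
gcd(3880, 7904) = 8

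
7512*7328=55047936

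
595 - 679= - 84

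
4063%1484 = 1095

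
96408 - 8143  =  88265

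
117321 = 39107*3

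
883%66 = 25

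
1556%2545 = 1556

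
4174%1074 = 952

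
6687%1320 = 87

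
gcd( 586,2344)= 586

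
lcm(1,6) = 6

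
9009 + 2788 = 11797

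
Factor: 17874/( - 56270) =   -  3^3 * 5^( - 1 ) * 17^(  -  1 )=-  27/85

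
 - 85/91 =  - 1 + 6/91 = -0.93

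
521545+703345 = 1224890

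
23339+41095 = 64434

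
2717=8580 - 5863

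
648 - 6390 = - 5742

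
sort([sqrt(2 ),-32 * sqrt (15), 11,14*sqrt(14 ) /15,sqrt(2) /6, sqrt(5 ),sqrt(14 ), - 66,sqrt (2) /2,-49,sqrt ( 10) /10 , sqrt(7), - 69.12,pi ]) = [-32 *sqrt(15 ), -69.12,-66, - 49, sqrt( 2 ) /6, sqrt( 10 ) /10,  sqrt( 2)/2,sqrt ( 2),sqrt (5),sqrt( 7 ),pi,14*sqrt(14 )/15, sqrt( 14 ),11 ]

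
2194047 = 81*27087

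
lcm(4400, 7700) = 30800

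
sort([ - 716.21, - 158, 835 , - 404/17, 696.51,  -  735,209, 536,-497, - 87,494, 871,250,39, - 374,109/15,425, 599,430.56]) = [ - 735, - 716.21,-497, -374, - 158,  -  87, - 404/17 , 109/15,39,209, 250,425,430.56,494, 536,599,696.51,835,871] 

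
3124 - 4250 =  - 1126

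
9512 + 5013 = 14525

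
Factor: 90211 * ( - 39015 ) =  - 3^3 * 5^1*11^1*17^2 * 59^1*139^1 = - 3519582165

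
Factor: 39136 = 2^5*1223^1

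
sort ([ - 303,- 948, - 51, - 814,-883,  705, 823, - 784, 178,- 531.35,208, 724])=[-948, - 883, - 814,-784 , - 531.35,-303, - 51,178, 208,705,724 , 823] 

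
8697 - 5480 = 3217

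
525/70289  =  525/70289 = 0.01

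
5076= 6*846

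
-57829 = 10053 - 67882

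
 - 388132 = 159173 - 547305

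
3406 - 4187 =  - 781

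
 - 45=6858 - 6903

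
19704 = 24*821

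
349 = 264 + 85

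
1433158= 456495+976663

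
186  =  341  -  155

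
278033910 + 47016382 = 325050292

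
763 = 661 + 102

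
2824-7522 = -4698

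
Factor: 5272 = 2^3*659^1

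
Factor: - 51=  - 3^1*17^1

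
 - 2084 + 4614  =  2530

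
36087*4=144348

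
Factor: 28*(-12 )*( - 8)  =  2^7*3^1*7^1 = 2688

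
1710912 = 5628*304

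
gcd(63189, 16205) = 7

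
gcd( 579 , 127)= 1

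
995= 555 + 440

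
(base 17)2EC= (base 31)qm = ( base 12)590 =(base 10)828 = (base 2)1100111100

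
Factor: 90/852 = 2^ ( - 1 )*3^1*5^1 *71^( - 1) = 15/142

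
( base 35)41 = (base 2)10001101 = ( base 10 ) 141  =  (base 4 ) 2031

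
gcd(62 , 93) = 31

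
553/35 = 15 + 4/5=15.80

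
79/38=79/38 = 2.08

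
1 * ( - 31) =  - 31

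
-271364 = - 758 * 358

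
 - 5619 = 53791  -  59410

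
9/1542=3/514 =0.01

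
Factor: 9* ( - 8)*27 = -1944 = - 2^3*3^5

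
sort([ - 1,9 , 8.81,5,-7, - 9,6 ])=[ - 9,-7, -1,5,6 , 8.81,9 ] 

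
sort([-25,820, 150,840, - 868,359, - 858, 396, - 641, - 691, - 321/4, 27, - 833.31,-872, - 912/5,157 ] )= [-872, - 868, - 858, - 833.31, - 691, -641, - 912/5, - 321/4, - 25,27 , 150,157,359,396,820,840 ]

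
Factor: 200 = 2^3*5^2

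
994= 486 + 508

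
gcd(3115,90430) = 5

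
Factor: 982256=2^4*11^1 * 5581^1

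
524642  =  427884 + 96758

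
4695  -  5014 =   -  319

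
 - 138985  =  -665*209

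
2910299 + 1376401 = 4286700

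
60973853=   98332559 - 37358706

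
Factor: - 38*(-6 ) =228= 2^2*3^1 * 19^1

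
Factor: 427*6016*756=1942036992 = 2^9 * 3^3 *7^2*47^1*61^1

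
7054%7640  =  7054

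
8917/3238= 2 + 2441/3238 = 2.75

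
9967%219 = 112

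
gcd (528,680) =8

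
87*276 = 24012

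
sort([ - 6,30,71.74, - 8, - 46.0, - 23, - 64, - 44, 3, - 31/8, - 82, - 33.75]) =[ - 82, - 64, - 46.0, - 44, - 33.75,-23, - 8,  -  6,-31/8,  3 , 30,71.74]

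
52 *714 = 37128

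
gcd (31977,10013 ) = 323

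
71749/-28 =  -2563 + 15/28  =  -2562.46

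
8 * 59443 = 475544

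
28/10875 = 28/10875 = 0.00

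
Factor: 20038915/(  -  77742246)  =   - 2^( - 1) * 3^(-1)*5^1* 13^1*308291^1*12957041^( - 1)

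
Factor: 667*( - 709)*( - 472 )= 223210216 =2^3*23^1*29^1*59^1*709^1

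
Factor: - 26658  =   - 2^1*3^2*1481^1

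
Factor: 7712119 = 19^1 * 405901^1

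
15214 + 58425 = 73639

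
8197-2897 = 5300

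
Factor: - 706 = - 2^1 * 353^1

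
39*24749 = 965211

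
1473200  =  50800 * 29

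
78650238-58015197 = 20635041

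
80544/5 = 16108+4/5 = 16108.80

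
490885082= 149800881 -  - 341084201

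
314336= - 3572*( - 88 ) 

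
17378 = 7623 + 9755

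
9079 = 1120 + 7959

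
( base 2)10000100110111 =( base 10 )8503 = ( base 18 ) 1847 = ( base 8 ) 20467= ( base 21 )j5j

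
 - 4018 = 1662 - 5680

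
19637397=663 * 29619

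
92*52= 4784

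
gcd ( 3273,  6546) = 3273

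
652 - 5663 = -5011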